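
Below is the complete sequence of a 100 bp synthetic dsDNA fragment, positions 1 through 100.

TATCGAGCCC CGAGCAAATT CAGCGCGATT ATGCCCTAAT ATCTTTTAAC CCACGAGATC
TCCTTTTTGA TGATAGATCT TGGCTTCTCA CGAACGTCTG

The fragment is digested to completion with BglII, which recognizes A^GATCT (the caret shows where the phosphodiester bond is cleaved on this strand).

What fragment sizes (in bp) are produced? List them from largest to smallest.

BglII sites (AGATCT) start at positions 56, 75.
BglII cuts after the first base of each site, so after positions 56, 75.
Linear molecule, 2 cuts → 3 fragments:
  1–56 → 56 bp
  57–75 → 19 bp
  76–100 → 25 bp
Sorted largest to smallest: 56, 25, 19 bp.

56, 25, 19 bp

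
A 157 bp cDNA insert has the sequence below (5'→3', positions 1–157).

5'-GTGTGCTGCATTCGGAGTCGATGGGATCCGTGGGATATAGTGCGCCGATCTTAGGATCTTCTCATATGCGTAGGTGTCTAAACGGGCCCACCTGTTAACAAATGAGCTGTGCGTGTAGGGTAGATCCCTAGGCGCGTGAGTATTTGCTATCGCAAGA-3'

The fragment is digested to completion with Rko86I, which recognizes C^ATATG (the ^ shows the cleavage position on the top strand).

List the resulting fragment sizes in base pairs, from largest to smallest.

The Rko86I site (CATATG) starts at position 63.
Rko86I cuts after the first base of each site, so after position 63.
Linear molecule, 1 cut → 2 fragments:
  1–63 → 63 bp
  64–157 → 94 bp
Sorted largest to smallest: 94, 63 bp.

94, 63 bp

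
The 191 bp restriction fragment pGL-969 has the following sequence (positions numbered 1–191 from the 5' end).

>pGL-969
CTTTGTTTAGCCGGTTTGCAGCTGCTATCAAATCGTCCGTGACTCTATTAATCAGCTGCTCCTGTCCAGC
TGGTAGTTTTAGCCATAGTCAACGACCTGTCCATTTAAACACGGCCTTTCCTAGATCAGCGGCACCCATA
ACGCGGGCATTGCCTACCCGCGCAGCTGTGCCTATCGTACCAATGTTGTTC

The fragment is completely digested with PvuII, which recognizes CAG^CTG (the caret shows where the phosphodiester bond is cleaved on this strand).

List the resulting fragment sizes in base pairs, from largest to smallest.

PvuII sites (CAGCTG) start at positions 19, 53, 67, 163.
PvuII cuts after base 3 of each site, so after positions 21, 55, 69, 165.
Linear molecule, 4 cuts → 5 fragments:
  1–21 → 21 bp
  22–55 → 34 bp
  56–69 → 14 bp
  70–165 → 96 bp
  166–191 → 26 bp
Sorted largest to smallest: 96, 34, 26, 21, 14 bp.

96, 34, 26, 21, 14 bp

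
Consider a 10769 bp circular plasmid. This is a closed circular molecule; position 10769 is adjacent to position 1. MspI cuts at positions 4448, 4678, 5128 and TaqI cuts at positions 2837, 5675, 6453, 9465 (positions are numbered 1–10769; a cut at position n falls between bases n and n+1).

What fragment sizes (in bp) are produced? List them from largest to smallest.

4141, 3012, 1611, 778, 547, 450, 230 bp

Combined cut positions (sorted): 2837, 4448, 4678, 5128, 5675, 6453, 9465.
Circular molecule, 7 cuts → 7 fragments:
  4448 − 2837 = 1611 bp
  4678 − 4448 = 230 bp
  5128 − 4678 = 450 bp
  5675 − 5128 = 547 bp
  6453 − 5675 = 778 bp
  9465 − 6453 = 3012 bp
  wrap: 10769 − 9465 + 2837 = 4141 bp
Sorted largest to smallest: 4141, 3012, 1611, 778, 547, 450, 230 bp.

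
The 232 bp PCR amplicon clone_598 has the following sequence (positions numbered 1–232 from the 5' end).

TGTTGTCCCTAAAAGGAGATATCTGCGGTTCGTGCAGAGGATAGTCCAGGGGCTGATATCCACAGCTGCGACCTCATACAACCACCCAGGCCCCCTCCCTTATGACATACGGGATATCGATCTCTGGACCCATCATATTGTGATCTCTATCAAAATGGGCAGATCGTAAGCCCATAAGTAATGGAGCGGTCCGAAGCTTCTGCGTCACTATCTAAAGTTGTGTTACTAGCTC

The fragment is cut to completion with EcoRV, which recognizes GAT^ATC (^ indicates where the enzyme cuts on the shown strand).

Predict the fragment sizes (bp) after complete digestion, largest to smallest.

117, 58, 37, 20 bp

EcoRV sites (GATATC) start at positions 18, 55, 113.
EcoRV cuts after base 3 of each site, so after positions 20, 57, 115.
Linear molecule, 3 cuts → 4 fragments:
  1–20 → 20 bp
  21–57 → 37 bp
  58–115 → 58 bp
  116–232 → 117 bp
Sorted largest to smallest: 117, 58, 37, 20 bp.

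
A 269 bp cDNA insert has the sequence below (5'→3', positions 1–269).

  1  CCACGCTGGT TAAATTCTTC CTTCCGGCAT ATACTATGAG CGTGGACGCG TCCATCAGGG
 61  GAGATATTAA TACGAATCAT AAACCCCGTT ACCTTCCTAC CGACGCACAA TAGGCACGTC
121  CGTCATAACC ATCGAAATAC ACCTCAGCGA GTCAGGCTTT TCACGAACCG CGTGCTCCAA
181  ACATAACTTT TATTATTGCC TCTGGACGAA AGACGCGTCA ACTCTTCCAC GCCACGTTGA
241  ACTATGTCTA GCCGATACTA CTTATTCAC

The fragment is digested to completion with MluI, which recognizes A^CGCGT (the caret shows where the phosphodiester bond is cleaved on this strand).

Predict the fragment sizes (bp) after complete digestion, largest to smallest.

MluI sites (ACGCGT) start at positions 46, 213.
MluI cuts after the first base of each site, so after positions 46, 213.
Linear molecule, 2 cuts → 3 fragments:
  1–46 → 46 bp
  47–213 → 167 bp
  214–269 → 56 bp
Sorted largest to smallest: 167, 56, 46 bp.

167, 56, 46 bp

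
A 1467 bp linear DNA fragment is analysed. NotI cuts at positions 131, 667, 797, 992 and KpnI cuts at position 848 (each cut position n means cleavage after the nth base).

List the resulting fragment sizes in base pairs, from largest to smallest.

Combined cut positions (sorted): 131, 667, 797, 848, 992.
Linear molecule, 5 cuts → 6 fragments:
  131 − 0 = 131 bp
  667 − 131 = 536 bp
  797 − 667 = 130 bp
  848 − 797 = 51 bp
  992 − 848 = 144 bp
  1467 − 992 = 475 bp
Sorted largest to smallest: 536, 475, 144, 131, 130, 51 bp.

536, 475, 144, 131, 130, 51 bp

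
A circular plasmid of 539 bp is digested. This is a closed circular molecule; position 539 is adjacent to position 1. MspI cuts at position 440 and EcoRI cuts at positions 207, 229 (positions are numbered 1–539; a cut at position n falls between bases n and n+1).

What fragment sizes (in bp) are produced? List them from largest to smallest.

306, 211, 22 bp

Combined cut positions (sorted): 207, 229, 440.
Circular molecule, 3 cuts → 3 fragments:
  229 − 207 = 22 bp
  440 − 229 = 211 bp
  wrap: 539 − 440 + 207 = 306 bp
Sorted largest to smallest: 306, 211, 22 bp.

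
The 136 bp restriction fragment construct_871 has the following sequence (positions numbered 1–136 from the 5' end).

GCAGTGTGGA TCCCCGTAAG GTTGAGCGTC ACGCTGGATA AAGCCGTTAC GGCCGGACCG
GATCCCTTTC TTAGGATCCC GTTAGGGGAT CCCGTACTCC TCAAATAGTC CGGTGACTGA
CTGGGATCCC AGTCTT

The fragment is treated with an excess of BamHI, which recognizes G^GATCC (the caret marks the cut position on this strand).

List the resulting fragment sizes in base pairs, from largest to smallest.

BamHI sites (GGATCC) start at positions 8, 60, 74, 87, 124.
BamHI cuts after the first base of each site, so after positions 8, 60, 74, 87, 124.
Linear molecule, 5 cuts → 6 fragments:
  1–8 → 8 bp
  9–60 → 52 bp
  61–74 → 14 bp
  75–87 → 13 bp
  88–124 → 37 bp
  125–136 → 12 bp
Sorted largest to smallest: 52, 37, 14, 13, 12, 8 bp.

52, 37, 14, 13, 12, 8 bp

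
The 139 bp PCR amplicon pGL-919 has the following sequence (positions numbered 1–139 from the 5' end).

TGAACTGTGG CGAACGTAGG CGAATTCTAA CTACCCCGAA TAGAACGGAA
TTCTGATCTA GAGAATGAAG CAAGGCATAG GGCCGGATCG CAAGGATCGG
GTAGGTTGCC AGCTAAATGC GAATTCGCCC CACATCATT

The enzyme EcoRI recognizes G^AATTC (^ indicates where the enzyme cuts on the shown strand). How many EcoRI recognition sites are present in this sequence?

3

GAATTC occurs starting at positions 22, 48, 121.
EcoRI cuts at 3 sites.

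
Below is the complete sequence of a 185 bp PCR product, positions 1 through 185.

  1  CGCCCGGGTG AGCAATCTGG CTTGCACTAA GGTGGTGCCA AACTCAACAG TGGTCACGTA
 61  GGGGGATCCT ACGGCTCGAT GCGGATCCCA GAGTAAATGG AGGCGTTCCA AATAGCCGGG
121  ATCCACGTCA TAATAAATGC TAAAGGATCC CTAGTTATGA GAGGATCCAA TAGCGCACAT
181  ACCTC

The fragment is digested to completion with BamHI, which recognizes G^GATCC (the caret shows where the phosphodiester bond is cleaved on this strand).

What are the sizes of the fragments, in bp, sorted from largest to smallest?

64, 36, 26, 22, 19, 18 bp

BamHI sites (GGATCC) start at positions 64, 83, 119, 145, 163.
BamHI cuts after the first base of each site, so after positions 64, 83, 119, 145, 163.
Linear molecule, 5 cuts → 6 fragments:
  1–64 → 64 bp
  65–83 → 19 bp
  84–119 → 36 bp
  120–145 → 26 bp
  146–163 → 18 bp
  164–185 → 22 bp
Sorted largest to smallest: 64, 36, 26, 22, 19, 18 bp.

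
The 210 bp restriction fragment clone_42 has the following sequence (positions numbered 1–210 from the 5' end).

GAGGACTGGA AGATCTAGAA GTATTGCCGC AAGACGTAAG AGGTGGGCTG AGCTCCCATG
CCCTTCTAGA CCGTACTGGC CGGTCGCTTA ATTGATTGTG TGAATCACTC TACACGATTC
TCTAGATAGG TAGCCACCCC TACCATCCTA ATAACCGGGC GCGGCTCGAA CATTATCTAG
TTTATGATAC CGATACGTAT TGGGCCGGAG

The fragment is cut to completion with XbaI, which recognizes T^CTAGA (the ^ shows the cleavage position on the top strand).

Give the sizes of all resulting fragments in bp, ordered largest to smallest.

89, 56, 51, 14 bp

XbaI sites (TCTAGA) start at positions 14, 65, 121.
XbaI cuts after the first base of each site, so after positions 14, 65, 121.
Linear molecule, 3 cuts → 4 fragments:
  1–14 → 14 bp
  15–65 → 51 bp
  66–121 → 56 bp
  122–210 → 89 bp
Sorted largest to smallest: 89, 56, 51, 14 bp.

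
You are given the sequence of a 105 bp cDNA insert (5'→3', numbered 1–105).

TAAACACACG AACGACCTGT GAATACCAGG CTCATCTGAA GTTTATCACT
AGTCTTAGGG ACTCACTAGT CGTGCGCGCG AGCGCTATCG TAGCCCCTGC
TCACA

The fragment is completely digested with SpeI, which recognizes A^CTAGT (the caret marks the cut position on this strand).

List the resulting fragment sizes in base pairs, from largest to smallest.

SpeI sites (ACTAGT) start at positions 48, 65.
SpeI cuts after the first base of each site, so after positions 48, 65.
Linear molecule, 2 cuts → 3 fragments:
  1–48 → 48 bp
  49–65 → 17 bp
  66–105 → 40 bp
Sorted largest to smallest: 48, 40, 17 bp.

48, 40, 17 bp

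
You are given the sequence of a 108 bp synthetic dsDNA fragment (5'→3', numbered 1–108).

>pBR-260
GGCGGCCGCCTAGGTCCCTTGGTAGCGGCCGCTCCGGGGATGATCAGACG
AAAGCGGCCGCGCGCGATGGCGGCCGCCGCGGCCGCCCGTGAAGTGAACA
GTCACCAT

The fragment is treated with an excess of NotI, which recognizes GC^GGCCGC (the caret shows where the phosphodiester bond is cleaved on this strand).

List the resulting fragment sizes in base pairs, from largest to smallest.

NotI sites (GCGGCCGC) start at positions 2, 25, 54, 70, 79.
NotI cuts after base 2 of each site, so after positions 3, 26, 55, 71, 80.
Linear molecule, 5 cuts → 6 fragments:
  1–3 → 3 bp
  4–26 → 23 bp
  27–55 → 29 bp
  56–71 → 16 bp
  72–80 → 9 bp
  81–108 → 28 bp
Sorted largest to smallest: 29, 28, 23, 16, 9, 3 bp.

29, 28, 23, 16, 9, 3 bp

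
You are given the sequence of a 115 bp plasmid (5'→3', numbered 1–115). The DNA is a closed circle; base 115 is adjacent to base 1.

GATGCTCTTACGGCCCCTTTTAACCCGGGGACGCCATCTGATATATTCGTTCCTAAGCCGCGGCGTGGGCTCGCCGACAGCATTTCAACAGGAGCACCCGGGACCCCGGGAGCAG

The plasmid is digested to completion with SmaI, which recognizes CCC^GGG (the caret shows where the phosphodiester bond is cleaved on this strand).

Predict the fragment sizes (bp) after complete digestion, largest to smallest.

SmaI sites (CCCGGG) start at positions 24, 97, 105.
SmaI cuts after base 3 of each site, so after positions 26, 99, 107.
Circular molecule, 3 cuts → 3 fragments:
  27–99 → 73 bp
  100–107 → 8 bp
  108–115 then 1–26 → 8 + 26 = 34 bp
Sorted largest to smallest: 73, 34, 8 bp.

73, 34, 8 bp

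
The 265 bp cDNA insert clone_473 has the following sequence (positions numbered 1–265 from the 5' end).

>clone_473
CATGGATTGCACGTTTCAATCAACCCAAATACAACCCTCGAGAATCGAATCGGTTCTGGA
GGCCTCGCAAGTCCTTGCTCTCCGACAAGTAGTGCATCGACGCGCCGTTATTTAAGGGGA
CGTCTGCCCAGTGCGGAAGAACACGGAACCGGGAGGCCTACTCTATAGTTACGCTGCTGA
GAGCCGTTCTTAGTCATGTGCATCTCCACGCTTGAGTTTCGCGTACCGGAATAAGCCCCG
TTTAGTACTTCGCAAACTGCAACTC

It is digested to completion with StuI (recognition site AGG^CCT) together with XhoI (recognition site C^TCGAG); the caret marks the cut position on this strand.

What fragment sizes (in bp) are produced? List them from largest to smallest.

109, 94, 37, 25 bp

StuI sites (AGGCCT) start at positions 60, 154.
StuI cuts after base 3 of each site, so after positions 62, 156.
The XhoI site (CTCGAG) starts at position 37.
XhoI cuts after the first base of each site, so after position 37.
Combined cut positions: 37, 62, 156.
Linear molecule, 3 cuts → 4 fragments:
  1–37 → 37 bp
  38–62 → 25 bp
  63–156 → 94 bp
  157–265 → 109 bp
Sorted largest to smallest: 109, 94, 37, 25 bp.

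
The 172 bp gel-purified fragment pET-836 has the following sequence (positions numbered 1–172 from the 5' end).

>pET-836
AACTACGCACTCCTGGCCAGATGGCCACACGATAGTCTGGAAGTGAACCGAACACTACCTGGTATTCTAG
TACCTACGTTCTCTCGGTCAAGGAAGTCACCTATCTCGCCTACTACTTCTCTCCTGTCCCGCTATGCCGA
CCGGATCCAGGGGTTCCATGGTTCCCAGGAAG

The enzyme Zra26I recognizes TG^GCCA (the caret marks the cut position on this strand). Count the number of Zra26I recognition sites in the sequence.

2

TGGCCA occurs starting at positions 14, 22.
Zra26I cuts at 2 sites.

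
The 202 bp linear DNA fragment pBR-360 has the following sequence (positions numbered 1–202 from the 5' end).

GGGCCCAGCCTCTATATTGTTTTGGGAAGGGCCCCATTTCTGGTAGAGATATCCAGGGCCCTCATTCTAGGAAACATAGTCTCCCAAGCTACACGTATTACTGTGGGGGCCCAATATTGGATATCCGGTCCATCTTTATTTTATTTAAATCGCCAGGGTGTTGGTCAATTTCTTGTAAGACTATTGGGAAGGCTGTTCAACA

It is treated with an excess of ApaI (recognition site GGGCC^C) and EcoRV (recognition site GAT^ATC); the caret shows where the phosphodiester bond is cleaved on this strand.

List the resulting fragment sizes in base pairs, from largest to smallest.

ApaI sites (GGGCCC) start at positions 1, 29, 56, 107.
ApaI cuts after base 5 of each site (before the last base), so after positions 5, 33, 60, 111.
EcoRV sites (GATATC) start at positions 48, 120.
EcoRV cuts after base 3 of each site, so after positions 50, 122.
Combined cut positions: 5, 33, 50, 60, 111, 122.
Linear molecule, 6 cuts → 7 fragments:
  1–5 → 5 bp
  6–33 → 28 bp
  34–50 → 17 bp
  51–60 → 10 bp
  61–111 → 51 bp
  112–122 → 11 bp
  123–202 → 80 bp
Sorted largest to smallest: 80, 51, 28, 17, 11, 10, 5 bp.

80, 51, 28, 17, 11, 10, 5 bp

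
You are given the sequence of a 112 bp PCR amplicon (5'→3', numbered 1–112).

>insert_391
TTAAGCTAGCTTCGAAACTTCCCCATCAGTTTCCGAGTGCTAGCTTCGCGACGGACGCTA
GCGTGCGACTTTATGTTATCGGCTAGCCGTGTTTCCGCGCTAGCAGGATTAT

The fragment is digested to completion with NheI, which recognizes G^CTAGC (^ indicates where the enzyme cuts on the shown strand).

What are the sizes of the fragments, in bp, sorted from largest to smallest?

34, 25, 18, 17, 13, 5 bp

NheI sites (GCTAGC) start at positions 5, 39, 57, 82, 99.
NheI cuts after the first base of each site, so after positions 5, 39, 57, 82, 99.
Linear molecule, 5 cuts → 6 fragments:
  1–5 → 5 bp
  6–39 → 34 bp
  40–57 → 18 bp
  58–82 → 25 bp
  83–99 → 17 bp
  100–112 → 13 bp
Sorted largest to smallest: 34, 25, 18, 17, 13, 5 bp.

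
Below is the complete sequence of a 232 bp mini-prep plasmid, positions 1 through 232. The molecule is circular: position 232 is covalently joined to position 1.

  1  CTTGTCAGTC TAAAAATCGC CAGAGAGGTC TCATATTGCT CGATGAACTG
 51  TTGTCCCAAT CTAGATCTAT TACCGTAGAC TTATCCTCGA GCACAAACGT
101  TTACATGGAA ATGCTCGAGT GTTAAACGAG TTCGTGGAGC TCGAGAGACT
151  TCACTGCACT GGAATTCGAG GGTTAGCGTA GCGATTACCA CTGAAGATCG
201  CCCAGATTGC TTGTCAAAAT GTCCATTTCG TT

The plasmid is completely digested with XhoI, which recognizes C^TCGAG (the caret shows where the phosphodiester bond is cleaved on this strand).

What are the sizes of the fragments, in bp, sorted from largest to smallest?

178, 28, 26 bp

XhoI sites (CTCGAG) start at positions 86, 114, 140.
XhoI cuts after the first base of each site, so after positions 86, 114, 140.
Circular molecule, 3 cuts → 3 fragments:
  87–114 → 28 bp
  115–140 → 26 bp
  141–232 then 1–86 → 92 + 86 = 178 bp
Sorted largest to smallest: 178, 28, 26 bp.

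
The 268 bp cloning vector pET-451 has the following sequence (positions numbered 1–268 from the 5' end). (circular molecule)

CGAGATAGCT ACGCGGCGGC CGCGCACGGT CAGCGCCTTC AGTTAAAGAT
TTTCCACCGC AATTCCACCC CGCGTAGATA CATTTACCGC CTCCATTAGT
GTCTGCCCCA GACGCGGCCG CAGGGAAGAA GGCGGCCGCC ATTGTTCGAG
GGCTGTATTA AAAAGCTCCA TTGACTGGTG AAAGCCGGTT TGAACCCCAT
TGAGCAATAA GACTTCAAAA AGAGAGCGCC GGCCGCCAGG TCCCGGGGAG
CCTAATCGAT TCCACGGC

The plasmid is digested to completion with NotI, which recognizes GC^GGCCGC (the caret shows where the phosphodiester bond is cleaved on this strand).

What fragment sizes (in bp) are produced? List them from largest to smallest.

NotI sites (GCGGCCGC) start at positions 16, 114, 132.
NotI cuts after base 2 of each site, so after positions 17, 115, 133.
Circular molecule, 3 cuts → 3 fragments:
  18–115 → 98 bp
  116–133 → 18 bp
  134–268 then 1–17 → 135 + 17 = 152 bp
Sorted largest to smallest: 152, 98, 18 bp.

152, 98, 18 bp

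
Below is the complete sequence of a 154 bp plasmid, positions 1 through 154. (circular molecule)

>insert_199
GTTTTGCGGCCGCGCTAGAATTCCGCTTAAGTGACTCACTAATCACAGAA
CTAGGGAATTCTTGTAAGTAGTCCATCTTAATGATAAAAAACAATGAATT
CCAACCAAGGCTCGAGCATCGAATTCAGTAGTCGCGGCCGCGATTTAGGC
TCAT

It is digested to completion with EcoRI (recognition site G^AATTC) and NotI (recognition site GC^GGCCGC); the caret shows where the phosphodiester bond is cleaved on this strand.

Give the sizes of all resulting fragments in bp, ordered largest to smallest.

EcoRI sites (GAATTC) start at positions 18, 56, 96, 121.
EcoRI cuts after the first base of each site, so after positions 18, 56, 96, 121.
NotI sites (GCGGCCGC) start at positions 6, 134.
NotI cuts after base 2 of each site, so after positions 7, 135.
Combined cut positions: 7, 18, 56, 96, 121, 135.
Circular molecule, 6 cuts → 6 fragments:
  8–18 → 11 bp
  19–56 → 38 bp
  57–96 → 40 bp
  97–121 → 25 bp
  122–135 → 14 bp
  136–154 then 1–7 → 19 + 7 = 26 bp
Sorted largest to smallest: 40, 38, 26, 25, 14, 11 bp.

40, 38, 26, 25, 14, 11 bp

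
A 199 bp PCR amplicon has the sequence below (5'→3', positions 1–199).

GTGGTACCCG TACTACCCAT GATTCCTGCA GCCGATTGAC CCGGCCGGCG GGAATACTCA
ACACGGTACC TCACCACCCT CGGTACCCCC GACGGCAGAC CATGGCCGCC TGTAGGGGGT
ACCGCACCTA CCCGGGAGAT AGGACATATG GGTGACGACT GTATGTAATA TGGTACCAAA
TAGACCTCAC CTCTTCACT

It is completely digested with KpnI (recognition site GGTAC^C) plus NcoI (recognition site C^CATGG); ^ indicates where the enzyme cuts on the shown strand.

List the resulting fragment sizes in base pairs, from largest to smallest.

62, 54, 23, 22, 17, 14, 7 bp

KpnI sites (GGTACC) start at positions 3, 65, 82, 118, 172.
KpnI cuts after base 5 of each site (before the last base), so after positions 7, 69, 86, 122, 176.
The NcoI site (CCATGG) starts at position 100.
NcoI cuts after the first base of each site, so after position 100.
Combined cut positions: 7, 69, 86, 100, 122, 176.
Linear molecule, 6 cuts → 7 fragments:
  1–7 → 7 bp
  8–69 → 62 bp
  70–86 → 17 bp
  87–100 → 14 bp
  101–122 → 22 bp
  123–176 → 54 bp
  177–199 → 23 bp
Sorted largest to smallest: 62, 54, 23, 22, 17, 14, 7 bp.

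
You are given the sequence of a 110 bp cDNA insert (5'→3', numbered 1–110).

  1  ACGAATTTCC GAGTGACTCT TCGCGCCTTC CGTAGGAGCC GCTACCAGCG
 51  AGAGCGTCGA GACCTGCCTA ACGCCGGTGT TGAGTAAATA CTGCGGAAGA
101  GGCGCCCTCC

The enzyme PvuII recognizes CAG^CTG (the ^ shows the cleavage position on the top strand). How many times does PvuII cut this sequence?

0

No occurrence of CAGCTG is present in the sequence.
PvuII does not cut: 0 sites.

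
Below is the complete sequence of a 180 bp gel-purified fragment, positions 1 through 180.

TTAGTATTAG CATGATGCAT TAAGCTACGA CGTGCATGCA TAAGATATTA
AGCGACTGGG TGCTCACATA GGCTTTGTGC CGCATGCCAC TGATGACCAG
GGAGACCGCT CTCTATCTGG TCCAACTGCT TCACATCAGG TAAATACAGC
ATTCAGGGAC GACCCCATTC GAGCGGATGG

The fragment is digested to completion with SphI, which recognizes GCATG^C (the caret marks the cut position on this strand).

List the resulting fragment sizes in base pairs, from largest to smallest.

SphI sites (GCATGC) start at positions 34, 82.
SphI cuts after base 5 of each site (before the last base), so after positions 38, 86.
Linear molecule, 2 cuts → 3 fragments:
  1–38 → 38 bp
  39–86 → 48 bp
  87–180 → 94 bp
Sorted largest to smallest: 94, 48, 38 bp.

94, 48, 38 bp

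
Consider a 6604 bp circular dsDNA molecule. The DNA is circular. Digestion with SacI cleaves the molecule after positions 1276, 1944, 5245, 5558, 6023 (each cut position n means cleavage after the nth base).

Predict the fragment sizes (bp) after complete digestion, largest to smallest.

3301, 1857, 668, 465, 313 bp

Circular molecule, 5 cuts → 5 fragments:
  1944 − 1276 = 668 bp
  5245 − 1944 = 3301 bp
  5558 − 5245 = 313 bp
  6023 − 5558 = 465 bp
  wrap: 6604 − 6023 + 1276 = 1857 bp
Sorted largest to smallest: 3301, 1857, 668, 465, 313 bp.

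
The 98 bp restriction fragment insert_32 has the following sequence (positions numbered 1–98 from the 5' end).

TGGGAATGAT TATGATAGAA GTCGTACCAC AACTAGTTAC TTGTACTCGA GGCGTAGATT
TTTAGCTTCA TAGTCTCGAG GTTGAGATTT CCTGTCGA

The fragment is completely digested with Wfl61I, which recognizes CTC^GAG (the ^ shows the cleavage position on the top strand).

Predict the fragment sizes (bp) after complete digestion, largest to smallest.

48, 29, 21 bp

Wfl61I sites (CTCGAG) start at positions 46, 75.
Wfl61I cuts after base 3 of each site, so after positions 48, 77.
Linear molecule, 2 cuts → 3 fragments:
  1–48 → 48 bp
  49–77 → 29 bp
  78–98 → 21 bp
Sorted largest to smallest: 48, 29, 21 bp.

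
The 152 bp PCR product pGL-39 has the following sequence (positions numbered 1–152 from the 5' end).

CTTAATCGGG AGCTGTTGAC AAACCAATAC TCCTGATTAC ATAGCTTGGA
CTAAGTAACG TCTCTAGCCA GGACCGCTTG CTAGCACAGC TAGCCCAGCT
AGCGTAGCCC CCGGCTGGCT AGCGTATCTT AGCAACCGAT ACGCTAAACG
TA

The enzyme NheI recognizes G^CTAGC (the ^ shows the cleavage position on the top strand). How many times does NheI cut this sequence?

4

GCTAGC occurs starting at positions 80, 89, 98, 118.
NheI cuts at 4 sites.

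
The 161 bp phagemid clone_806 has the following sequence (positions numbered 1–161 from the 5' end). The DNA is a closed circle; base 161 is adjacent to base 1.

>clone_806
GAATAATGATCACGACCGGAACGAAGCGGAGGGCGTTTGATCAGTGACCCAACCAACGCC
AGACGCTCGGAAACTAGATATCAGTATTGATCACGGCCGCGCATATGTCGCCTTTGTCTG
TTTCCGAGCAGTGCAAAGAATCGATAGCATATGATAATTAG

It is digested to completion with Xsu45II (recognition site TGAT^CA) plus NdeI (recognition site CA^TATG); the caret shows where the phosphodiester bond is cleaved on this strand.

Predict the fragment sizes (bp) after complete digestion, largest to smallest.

50, 46, 31, 22, 12 bp

Xsu45II sites (TGATCA) start at positions 7, 38, 88.
Xsu45II cuts after base 4 of each site, so after positions 10, 41, 91.
NdeI sites (CATATG) start at positions 102, 148.
NdeI cuts after base 2 of each site, so after positions 103, 149.
Combined cut positions: 10, 41, 91, 103, 149.
Circular molecule, 5 cuts → 5 fragments:
  11–41 → 31 bp
  42–91 → 50 bp
  92–103 → 12 bp
  104–149 → 46 bp
  150–161 then 1–10 → 12 + 10 = 22 bp
Sorted largest to smallest: 50, 46, 31, 22, 12 bp.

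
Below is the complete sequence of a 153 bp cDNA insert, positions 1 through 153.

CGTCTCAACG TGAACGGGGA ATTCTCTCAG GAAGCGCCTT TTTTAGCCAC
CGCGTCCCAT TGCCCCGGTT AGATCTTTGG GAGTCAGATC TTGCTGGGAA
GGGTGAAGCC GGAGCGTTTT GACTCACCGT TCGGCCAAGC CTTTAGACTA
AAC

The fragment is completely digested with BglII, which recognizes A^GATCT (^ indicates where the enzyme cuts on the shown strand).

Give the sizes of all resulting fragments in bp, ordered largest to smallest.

71, 67, 15 bp

BglII sites (AGATCT) start at positions 71, 86.
BglII cuts after the first base of each site, so after positions 71, 86.
Linear molecule, 2 cuts → 3 fragments:
  1–71 → 71 bp
  72–86 → 15 bp
  87–153 → 67 bp
Sorted largest to smallest: 71, 67, 15 bp.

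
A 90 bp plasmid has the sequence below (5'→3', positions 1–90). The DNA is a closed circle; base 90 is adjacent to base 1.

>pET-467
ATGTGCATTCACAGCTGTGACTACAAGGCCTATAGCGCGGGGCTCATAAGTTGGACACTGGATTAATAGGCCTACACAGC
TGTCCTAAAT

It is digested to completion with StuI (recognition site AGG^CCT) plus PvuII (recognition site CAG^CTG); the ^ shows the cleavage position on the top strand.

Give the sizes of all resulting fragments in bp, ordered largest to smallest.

StuI sites (AGGCCT) start at positions 26, 68.
StuI cuts after base 3 of each site, so after positions 28, 70.
PvuII sites (CAGCTG) start at positions 12, 77.
PvuII cuts after base 3 of each site, so after positions 14, 79.
Combined cut positions: 14, 28, 70, 79.
Circular molecule, 4 cuts → 4 fragments:
  15–28 → 14 bp
  29–70 → 42 bp
  71–79 → 9 bp
  80–90 then 1–14 → 11 + 14 = 25 bp
Sorted largest to smallest: 42, 25, 14, 9 bp.

42, 25, 14, 9 bp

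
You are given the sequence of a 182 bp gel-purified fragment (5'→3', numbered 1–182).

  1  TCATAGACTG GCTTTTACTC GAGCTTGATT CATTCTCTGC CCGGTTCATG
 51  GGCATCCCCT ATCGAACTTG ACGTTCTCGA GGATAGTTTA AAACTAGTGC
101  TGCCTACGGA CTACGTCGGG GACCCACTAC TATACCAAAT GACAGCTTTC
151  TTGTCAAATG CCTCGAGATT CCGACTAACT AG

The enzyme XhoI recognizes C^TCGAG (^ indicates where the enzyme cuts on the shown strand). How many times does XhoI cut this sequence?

3

CTCGAG occurs starting at positions 18, 76, 162.
XhoI cuts at 3 sites.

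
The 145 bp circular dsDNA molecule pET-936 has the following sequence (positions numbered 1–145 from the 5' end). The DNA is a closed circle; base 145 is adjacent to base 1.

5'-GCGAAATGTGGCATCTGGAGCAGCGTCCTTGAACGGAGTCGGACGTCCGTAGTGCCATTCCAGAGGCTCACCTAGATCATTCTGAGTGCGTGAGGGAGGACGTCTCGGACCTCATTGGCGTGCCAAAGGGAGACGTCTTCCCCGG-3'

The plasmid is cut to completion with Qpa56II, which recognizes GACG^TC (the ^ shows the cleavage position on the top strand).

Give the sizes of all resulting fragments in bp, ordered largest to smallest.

Qpa56II sites (GACGTC) start at positions 42, 99, 132.
Qpa56II cuts after base 4 of each site, so after positions 45, 102, 135.
Circular molecule, 3 cuts → 3 fragments:
  46–102 → 57 bp
  103–135 → 33 bp
  136–145 then 1–45 → 10 + 45 = 55 bp
Sorted largest to smallest: 57, 55, 33 bp.

57, 55, 33 bp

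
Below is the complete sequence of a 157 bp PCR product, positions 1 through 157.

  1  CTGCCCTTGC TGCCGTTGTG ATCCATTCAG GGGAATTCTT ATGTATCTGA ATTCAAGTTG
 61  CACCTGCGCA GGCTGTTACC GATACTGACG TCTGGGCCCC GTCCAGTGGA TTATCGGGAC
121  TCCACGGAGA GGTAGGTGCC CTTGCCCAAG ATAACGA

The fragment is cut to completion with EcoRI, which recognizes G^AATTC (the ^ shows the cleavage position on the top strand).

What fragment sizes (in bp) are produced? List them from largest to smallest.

108, 33, 16 bp

EcoRI sites (GAATTC) start at positions 33, 49.
EcoRI cuts after the first base of each site, so after positions 33, 49.
Linear molecule, 2 cuts → 3 fragments:
  1–33 → 33 bp
  34–49 → 16 bp
  50–157 → 108 bp
Sorted largest to smallest: 108, 33, 16 bp.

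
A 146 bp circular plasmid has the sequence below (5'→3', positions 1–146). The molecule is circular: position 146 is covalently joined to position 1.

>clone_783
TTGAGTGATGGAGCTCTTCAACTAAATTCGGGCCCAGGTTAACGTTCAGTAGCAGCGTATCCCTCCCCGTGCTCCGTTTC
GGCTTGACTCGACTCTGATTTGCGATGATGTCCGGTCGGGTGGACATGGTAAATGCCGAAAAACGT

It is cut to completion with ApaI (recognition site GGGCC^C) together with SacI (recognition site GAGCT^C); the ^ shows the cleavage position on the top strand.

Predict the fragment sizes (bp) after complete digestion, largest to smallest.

The ApaI site (GGGCCC) starts at position 30.
ApaI cuts after base 5 of each site (before the last base), so after position 34.
The SacI site (GAGCTC) starts at position 11.
SacI cuts after base 5 of each site (before the last base), so after position 15.
Combined cut positions: 15, 34.
Circular molecule, 2 cuts → 2 fragments:
  16–34 → 19 bp
  35–146 then 1–15 → 112 + 15 = 127 bp
Sorted largest to smallest: 127, 19 bp.

127, 19 bp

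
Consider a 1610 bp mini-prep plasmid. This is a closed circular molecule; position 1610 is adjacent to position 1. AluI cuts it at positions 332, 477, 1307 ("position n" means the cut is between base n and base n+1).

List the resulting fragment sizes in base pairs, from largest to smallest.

830, 635, 145 bp

Circular molecule, 3 cuts → 3 fragments:
  477 − 332 = 145 bp
  1307 − 477 = 830 bp
  wrap: 1610 − 1307 + 332 = 635 bp
Sorted largest to smallest: 830, 635, 145 bp.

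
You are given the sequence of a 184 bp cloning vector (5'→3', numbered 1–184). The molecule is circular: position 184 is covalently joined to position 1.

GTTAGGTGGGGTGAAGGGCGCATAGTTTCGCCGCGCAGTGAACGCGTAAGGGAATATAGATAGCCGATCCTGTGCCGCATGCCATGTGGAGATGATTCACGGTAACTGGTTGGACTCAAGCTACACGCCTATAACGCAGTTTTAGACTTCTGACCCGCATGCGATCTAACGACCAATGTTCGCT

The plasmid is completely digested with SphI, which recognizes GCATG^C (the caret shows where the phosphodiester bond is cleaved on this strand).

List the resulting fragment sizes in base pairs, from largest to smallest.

104, 80 bp

SphI sites (GCATGC) start at positions 77, 157.
SphI cuts after base 5 of each site (before the last base), so after positions 81, 161.
Circular molecule, 2 cuts → 2 fragments:
  82–161 → 80 bp
  162–184 then 1–81 → 23 + 81 = 104 bp
Sorted largest to smallest: 104, 80 bp.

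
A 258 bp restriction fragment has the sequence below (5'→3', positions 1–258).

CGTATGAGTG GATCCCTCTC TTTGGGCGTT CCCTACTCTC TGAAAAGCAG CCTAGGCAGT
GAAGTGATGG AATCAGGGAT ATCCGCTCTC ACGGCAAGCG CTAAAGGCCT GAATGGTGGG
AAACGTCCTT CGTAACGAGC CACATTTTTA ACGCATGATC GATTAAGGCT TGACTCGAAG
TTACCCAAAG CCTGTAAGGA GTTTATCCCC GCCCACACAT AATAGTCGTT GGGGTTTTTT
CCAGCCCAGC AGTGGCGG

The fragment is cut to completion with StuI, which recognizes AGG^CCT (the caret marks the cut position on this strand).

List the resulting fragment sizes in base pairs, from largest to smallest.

151, 107 bp

The StuI site (AGGCCT) starts at position 105.
StuI cuts after base 3 of each site, so after position 107.
Linear molecule, 1 cut → 2 fragments:
  1–107 → 107 bp
  108–258 → 151 bp
Sorted largest to smallest: 151, 107 bp.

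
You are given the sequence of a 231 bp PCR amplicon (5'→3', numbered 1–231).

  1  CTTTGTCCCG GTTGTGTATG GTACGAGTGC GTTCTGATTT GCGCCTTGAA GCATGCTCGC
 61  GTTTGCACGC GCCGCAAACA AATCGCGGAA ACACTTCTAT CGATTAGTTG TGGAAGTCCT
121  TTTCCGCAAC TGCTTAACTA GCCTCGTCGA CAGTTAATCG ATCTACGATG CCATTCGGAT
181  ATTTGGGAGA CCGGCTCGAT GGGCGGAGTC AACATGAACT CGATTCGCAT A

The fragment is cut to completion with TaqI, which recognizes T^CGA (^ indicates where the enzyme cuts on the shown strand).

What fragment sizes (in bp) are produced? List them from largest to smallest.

TaqI sites (TCGA) start at positions 100, 147, 158, 196, 220.
TaqI cuts after the first base of each site, so after positions 100, 147, 158, 196, 220.
Linear molecule, 5 cuts → 6 fragments:
  1–100 → 100 bp
  101–147 → 47 bp
  148–158 → 11 bp
  159–196 → 38 bp
  197–220 → 24 bp
  221–231 → 11 bp
Sorted largest to smallest: 100, 47, 38, 24, 11, 11 bp.

100, 47, 38, 24, 11, 11 bp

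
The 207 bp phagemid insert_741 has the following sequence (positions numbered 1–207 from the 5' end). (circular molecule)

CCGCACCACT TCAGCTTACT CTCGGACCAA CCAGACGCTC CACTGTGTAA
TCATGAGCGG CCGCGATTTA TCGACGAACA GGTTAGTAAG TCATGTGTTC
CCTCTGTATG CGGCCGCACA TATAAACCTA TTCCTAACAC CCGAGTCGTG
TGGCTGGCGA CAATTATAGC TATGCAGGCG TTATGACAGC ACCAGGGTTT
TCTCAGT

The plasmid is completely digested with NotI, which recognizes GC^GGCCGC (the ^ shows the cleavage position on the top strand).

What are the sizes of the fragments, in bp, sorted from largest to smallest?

154, 53 bp

NotI sites (GCGGCCGC) start at positions 57, 110.
NotI cuts after base 2 of each site, so after positions 58, 111.
Circular molecule, 2 cuts → 2 fragments:
  59–111 → 53 bp
  112–207 then 1–58 → 96 + 58 = 154 bp
Sorted largest to smallest: 154, 53 bp.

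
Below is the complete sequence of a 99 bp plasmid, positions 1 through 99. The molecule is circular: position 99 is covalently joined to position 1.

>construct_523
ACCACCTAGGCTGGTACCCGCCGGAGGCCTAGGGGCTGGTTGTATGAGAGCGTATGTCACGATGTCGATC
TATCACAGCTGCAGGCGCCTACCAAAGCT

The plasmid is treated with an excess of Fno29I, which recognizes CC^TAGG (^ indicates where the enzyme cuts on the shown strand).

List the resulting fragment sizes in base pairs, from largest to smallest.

Fno29I sites (CCTAGG) start at positions 5, 28.
Fno29I cuts after base 2 of each site, so after positions 6, 29.
Circular molecule, 2 cuts → 2 fragments:
  7–29 → 23 bp
  30–99 then 1–6 → 70 + 6 = 76 bp
Sorted largest to smallest: 76, 23 bp.

76, 23 bp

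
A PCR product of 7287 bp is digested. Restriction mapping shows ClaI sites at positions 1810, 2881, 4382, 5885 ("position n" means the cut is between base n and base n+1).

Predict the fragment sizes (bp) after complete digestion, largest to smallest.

1810, 1503, 1501, 1402, 1071 bp

Linear molecule, 4 cuts → 5 fragments:
  1810 − 0 = 1810 bp
  2881 − 1810 = 1071 bp
  4382 − 2881 = 1501 bp
  5885 − 4382 = 1503 bp
  7287 − 5885 = 1402 bp
Sorted largest to smallest: 1810, 1503, 1501, 1402, 1071 bp.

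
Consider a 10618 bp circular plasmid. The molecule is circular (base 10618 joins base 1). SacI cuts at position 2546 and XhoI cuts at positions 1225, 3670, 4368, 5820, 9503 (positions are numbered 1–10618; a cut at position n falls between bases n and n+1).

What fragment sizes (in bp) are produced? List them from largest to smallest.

Combined cut positions (sorted): 1225, 2546, 3670, 4368, 5820, 9503.
Circular molecule, 6 cuts → 6 fragments:
  2546 − 1225 = 1321 bp
  3670 − 2546 = 1124 bp
  4368 − 3670 = 698 bp
  5820 − 4368 = 1452 bp
  9503 − 5820 = 3683 bp
  wrap: 10618 − 9503 + 1225 = 2340 bp
Sorted largest to smallest: 3683, 2340, 1452, 1321, 1124, 698 bp.

3683, 2340, 1452, 1321, 1124, 698 bp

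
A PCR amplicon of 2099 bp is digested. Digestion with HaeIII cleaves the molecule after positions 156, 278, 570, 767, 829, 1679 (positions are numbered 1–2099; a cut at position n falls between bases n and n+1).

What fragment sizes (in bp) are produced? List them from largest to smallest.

850, 420, 292, 197, 156, 122, 62 bp

Linear molecule, 6 cuts → 7 fragments:
  156 − 0 = 156 bp
  278 − 156 = 122 bp
  570 − 278 = 292 bp
  767 − 570 = 197 bp
  829 − 767 = 62 bp
  1679 − 829 = 850 bp
  2099 − 1679 = 420 bp
Sorted largest to smallest: 850, 420, 292, 197, 156, 122, 62 bp.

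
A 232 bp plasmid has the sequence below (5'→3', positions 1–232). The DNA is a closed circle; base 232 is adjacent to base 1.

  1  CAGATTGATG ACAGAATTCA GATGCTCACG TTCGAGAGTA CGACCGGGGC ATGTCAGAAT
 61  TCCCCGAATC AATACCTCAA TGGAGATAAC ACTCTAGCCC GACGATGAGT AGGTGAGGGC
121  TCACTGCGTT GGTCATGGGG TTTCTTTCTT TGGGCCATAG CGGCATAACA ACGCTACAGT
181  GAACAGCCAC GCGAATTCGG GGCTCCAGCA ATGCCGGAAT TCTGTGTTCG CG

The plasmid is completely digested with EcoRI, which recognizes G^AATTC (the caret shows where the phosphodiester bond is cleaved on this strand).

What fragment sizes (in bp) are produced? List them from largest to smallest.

EcoRI sites (GAATTC) start at positions 14, 57, 193, 217.
EcoRI cuts after the first base of each site, so after positions 14, 57, 193, 217.
Circular molecule, 4 cuts → 4 fragments:
  15–57 → 43 bp
  58–193 → 136 bp
  194–217 → 24 bp
  218–232 then 1–14 → 15 + 14 = 29 bp
Sorted largest to smallest: 136, 43, 29, 24 bp.

136, 43, 29, 24 bp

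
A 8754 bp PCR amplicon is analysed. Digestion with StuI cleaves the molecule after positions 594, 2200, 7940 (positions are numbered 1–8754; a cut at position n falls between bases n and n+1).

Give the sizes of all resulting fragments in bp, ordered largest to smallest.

Linear molecule, 3 cuts → 4 fragments:
  594 − 0 = 594 bp
  2200 − 594 = 1606 bp
  7940 − 2200 = 5740 bp
  8754 − 7940 = 814 bp
Sorted largest to smallest: 5740, 1606, 814, 594 bp.

5740, 1606, 814, 594 bp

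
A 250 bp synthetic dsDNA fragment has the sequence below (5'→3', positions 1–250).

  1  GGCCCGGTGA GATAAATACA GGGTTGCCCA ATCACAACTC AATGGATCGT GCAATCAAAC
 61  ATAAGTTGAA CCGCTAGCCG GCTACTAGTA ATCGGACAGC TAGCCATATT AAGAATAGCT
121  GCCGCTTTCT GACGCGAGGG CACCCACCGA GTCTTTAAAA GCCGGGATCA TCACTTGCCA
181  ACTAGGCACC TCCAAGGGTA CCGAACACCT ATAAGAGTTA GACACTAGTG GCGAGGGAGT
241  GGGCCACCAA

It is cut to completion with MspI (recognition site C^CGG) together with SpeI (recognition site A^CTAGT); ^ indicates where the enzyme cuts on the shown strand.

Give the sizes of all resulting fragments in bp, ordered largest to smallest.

78, 74, 62, 26, 6, 4 bp

MspI sites (CCGG) start at positions 4, 78, 162.
MspI cuts after the first base of each site, so after positions 4, 78, 162.
SpeI sites (ACTAGT) start at positions 84, 224.
SpeI cuts after the first base of each site, so after positions 84, 224.
Combined cut positions: 4, 78, 84, 162, 224.
Linear molecule, 5 cuts → 6 fragments:
  1–4 → 4 bp
  5–78 → 74 bp
  79–84 → 6 bp
  85–162 → 78 bp
  163–224 → 62 bp
  225–250 → 26 bp
Sorted largest to smallest: 78, 74, 62, 26, 6, 4 bp.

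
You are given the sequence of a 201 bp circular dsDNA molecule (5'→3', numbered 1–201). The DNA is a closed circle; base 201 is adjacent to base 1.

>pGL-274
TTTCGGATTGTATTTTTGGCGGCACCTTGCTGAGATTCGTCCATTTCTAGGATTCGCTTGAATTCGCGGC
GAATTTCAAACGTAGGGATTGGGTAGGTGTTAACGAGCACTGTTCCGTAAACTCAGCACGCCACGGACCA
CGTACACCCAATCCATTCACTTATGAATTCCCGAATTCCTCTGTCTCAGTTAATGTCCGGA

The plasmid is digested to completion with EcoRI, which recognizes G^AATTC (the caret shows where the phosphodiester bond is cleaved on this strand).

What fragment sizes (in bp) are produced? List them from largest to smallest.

EcoRI sites (GAATTC) start at positions 60, 165, 173.
EcoRI cuts after the first base of each site, so after positions 60, 165, 173.
Circular molecule, 3 cuts → 3 fragments:
  61–165 → 105 bp
  166–173 → 8 bp
  174–201 then 1–60 → 28 + 60 = 88 bp
Sorted largest to smallest: 105, 88, 8 bp.

105, 88, 8 bp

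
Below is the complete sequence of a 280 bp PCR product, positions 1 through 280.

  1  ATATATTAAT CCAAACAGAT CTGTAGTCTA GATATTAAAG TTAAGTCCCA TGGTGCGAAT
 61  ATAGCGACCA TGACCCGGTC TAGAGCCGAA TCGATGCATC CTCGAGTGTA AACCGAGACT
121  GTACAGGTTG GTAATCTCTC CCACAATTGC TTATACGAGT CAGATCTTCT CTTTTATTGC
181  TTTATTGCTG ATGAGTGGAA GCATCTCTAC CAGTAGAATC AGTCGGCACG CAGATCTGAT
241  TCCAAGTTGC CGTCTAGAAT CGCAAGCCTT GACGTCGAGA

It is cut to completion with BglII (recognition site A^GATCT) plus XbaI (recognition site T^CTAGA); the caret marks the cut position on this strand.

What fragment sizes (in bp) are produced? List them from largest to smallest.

BglII sites (AGATCT) start at positions 17, 162, 232.
BglII cuts after the first base of each site, so after positions 17, 162, 232.
XbaI sites (TCTAGA) start at positions 27, 79, 253.
XbaI cuts after the first base of each site, so after positions 27, 79, 253.
Combined cut positions: 17, 27, 79, 162, 232, 253.
Linear molecule, 6 cuts → 7 fragments:
  1–17 → 17 bp
  18–27 → 10 bp
  28–79 → 52 bp
  80–162 → 83 bp
  163–232 → 70 bp
  233–253 → 21 bp
  254–280 → 27 bp
Sorted largest to smallest: 83, 70, 52, 27, 21, 17, 10 bp.

83, 70, 52, 27, 21, 17, 10 bp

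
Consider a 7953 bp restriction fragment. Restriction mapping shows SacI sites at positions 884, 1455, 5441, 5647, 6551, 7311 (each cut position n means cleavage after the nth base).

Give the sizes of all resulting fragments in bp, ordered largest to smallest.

Linear molecule, 6 cuts → 7 fragments:
  884 − 0 = 884 bp
  1455 − 884 = 571 bp
  5441 − 1455 = 3986 bp
  5647 − 5441 = 206 bp
  6551 − 5647 = 904 bp
  7311 − 6551 = 760 bp
  7953 − 7311 = 642 bp
Sorted largest to smallest: 3986, 904, 884, 760, 642, 571, 206 bp.

3986, 904, 884, 760, 642, 571, 206 bp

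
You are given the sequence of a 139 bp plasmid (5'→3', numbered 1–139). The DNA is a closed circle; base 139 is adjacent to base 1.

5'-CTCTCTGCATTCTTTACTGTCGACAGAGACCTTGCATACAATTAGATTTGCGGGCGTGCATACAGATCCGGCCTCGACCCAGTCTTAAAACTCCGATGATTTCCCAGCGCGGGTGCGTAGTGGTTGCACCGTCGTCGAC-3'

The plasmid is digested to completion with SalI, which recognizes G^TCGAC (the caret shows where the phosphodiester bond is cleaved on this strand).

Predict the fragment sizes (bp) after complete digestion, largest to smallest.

SalI sites (GTCGAC) start at positions 19, 134.
SalI cuts after the first base of each site, so after positions 19, 134.
Circular molecule, 2 cuts → 2 fragments:
  20–134 → 115 bp
  135–139 then 1–19 → 5 + 19 = 24 bp
Sorted largest to smallest: 115, 24 bp.

115, 24 bp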